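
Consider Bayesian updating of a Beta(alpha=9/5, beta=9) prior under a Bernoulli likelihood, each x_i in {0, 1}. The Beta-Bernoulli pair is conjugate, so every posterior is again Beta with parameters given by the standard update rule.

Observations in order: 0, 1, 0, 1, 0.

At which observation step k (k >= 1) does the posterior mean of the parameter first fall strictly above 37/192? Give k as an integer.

k = 2

obs 1: x=0 → posterior Beta(9/5, 10)
obs 2: x=1 → posterior Beta(14/5, 10)
obs 3: x=0 → posterior Beta(14/5, 11)
obs 4: x=1 → posterior Beta(19/5, 11)
obs 5: x=0 → posterior Beta(19/5, 12)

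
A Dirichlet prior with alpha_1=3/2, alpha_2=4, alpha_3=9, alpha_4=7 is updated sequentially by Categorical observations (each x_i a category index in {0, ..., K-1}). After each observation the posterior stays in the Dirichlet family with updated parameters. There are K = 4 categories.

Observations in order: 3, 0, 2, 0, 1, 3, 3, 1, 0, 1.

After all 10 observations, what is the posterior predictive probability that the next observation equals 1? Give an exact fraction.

obs 1: x=3 → posterior Dirichlet(3/2, 4, 9, 8)
obs 2: x=0 → posterior Dirichlet(5/2, 4, 9, 8)
obs 3: x=2 → posterior Dirichlet(5/2, 4, 10, 8)
obs 4: x=0 → posterior Dirichlet(7/2, 4, 10, 8)
obs 5: x=1 → posterior Dirichlet(7/2, 5, 10, 8)
obs 6: x=3 → posterior Dirichlet(7/2, 5, 10, 9)
obs 7: x=3 → posterior Dirichlet(7/2, 5, 10, 10)
obs 8: x=1 → posterior Dirichlet(7/2, 6, 10, 10)
obs 9: x=0 → posterior Dirichlet(9/2, 6, 10, 10)
obs 10: x=1 → posterior Dirichlet(9/2, 7, 10, 10)

2/9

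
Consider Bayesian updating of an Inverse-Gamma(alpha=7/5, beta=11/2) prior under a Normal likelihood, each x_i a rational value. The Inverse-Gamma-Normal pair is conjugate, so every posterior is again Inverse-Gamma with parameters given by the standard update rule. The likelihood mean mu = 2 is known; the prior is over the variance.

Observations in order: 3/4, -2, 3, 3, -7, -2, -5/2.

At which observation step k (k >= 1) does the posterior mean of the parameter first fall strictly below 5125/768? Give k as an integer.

obs 1: x=3/4 → posterior Inverse-Gamma(19/10, 201/32)
obs 2: x=-2 → posterior Inverse-Gamma(12/5, 457/32)
obs 3: x=3 → posterior Inverse-Gamma(29/10, 473/32)
obs 4: x=3 → posterior Inverse-Gamma(17/5, 489/32)
obs 5: x=-7 → posterior Inverse-Gamma(39/10, 1785/32)
obs 6: x=-2 → posterior Inverse-Gamma(22/5, 2041/32)
obs 7: x=-5/2 → posterior Inverse-Gamma(49/10, 2365/32)

k = 4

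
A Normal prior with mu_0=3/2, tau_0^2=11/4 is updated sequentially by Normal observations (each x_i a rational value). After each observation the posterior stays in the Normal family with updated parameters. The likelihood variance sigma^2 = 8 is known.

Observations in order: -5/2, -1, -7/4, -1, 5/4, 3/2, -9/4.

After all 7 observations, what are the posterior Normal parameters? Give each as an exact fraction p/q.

obs 1: x=-5/2 → posterior Normal(41/86, 88/43)
obs 2: x=-1 → posterior Normal(19/108, 44/27)
obs 3: x=-7/4 → posterior Normal(-3/20, 88/65)
obs 4: x=-1 → posterior Normal(-83/304, 22/19)
obs 5: x=5/4 → posterior Normal(-7/87, 88/87)
obs 6: x=3/2 → posterior Normal(19/196, 44/49)
obs 7: x=-9/4 → posterior Normal(-61/436, 88/109)

mu_0=-61/436, tau_0^2=88/109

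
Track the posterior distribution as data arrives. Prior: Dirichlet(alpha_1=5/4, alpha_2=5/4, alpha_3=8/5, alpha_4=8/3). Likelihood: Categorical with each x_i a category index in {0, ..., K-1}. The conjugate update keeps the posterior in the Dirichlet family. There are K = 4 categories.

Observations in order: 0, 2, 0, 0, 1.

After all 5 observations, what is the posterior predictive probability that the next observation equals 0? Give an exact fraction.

obs 1: x=0 → posterior Dirichlet(9/4, 5/4, 8/5, 8/3)
obs 2: x=2 → posterior Dirichlet(9/4, 5/4, 13/5, 8/3)
obs 3: x=0 → posterior Dirichlet(13/4, 5/4, 13/5, 8/3)
obs 4: x=0 → posterior Dirichlet(17/4, 5/4, 13/5, 8/3)
obs 5: x=1 → posterior Dirichlet(17/4, 9/4, 13/5, 8/3)

255/706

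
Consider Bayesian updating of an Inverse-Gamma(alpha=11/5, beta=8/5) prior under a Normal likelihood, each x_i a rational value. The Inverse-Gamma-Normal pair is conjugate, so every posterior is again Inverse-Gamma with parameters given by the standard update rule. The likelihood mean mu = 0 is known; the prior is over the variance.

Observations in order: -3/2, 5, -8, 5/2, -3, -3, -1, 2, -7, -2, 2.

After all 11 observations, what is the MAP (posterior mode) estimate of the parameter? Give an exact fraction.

1807/174

obs 1: x=-3/2 → posterior Inverse-Gamma(27/10, 109/40)
obs 2: x=5 → posterior Inverse-Gamma(16/5, 609/40)
obs 3: x=-8 → posterior Inverse-Gamma(37/10, 1889/40)
obs 4: x=5/2 → posterior Inverse-Gamma(21/5, 1007/20)
obs 5: x=-3 → posterior Inverse-Gamma(47/10, 1097/20)
obs 6: x=-3 → posterior Inverse-Gamma(26/5, 1187/20)
obs 7: x=-1 → posterior Inverse-Gamma(57/10, 1197/20)
obs 8: x=2 → posterior Inverse-Gamma(31/5, 1237/20)
obs 9: x=-7 → posterior Inverse-Gamma(67/10, 1727/20)
obs 10: x=-2 → posterior Inverse-Gamma(36/5, 1767/20)
obs 11: x=2 → posterior Inverse-Gamma(77/10, 1807/20)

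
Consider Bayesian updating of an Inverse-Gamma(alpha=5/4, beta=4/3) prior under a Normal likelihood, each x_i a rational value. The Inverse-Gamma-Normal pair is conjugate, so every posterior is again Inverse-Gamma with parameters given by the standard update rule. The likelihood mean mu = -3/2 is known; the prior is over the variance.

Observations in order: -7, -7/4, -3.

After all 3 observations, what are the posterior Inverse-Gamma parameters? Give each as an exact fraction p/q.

obs 1: x=-7 → posterior Inverse-Gamma(7/4, 395/24)
obs 2: x=-7/4 → posterior Inverse-Gamma(9/4, 1583/96)
obs 3: x=-3 → posterior Inverse-Gamma(11/4, 1691/96)

alpha=11/4, beta=1691/96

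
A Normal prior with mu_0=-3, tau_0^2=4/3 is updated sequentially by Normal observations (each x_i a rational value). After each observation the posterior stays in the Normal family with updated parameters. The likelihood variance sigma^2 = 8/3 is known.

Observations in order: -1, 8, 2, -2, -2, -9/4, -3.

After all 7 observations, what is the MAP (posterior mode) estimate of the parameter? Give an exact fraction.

-25/36

obs 1: x=-1 → posterior Normal(-7/3, 8/9)
obs 2: x=8 → posterior Normal(1/4, 2/3)
obs 3: x=2 → posterior Normal(3/5, 8/15)
obs 4: x=-2 → posterior Normal(1/6, 4/9)
obs 5: x=-2 → posterior Normal(-1/7, 8/21)
obs 6: x=-9/4 → posterior Normal(-13/32, 1/3)
obs 7: x=-3 → posterior Normal(-25/36, 8/27)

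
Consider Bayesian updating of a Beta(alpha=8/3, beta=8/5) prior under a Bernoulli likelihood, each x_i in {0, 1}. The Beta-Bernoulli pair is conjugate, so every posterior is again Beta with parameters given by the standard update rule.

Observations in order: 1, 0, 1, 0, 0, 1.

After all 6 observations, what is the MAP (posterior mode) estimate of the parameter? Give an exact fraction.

obs 1: x=1 → posterior Beta(11/3, 8/5)
obs 2: x=0 → posterior Beta(11/3, 13/5)
obs 3: x=1 → posterior Beta(14/3, 13/5)
obs 4: x=0 → posterior Beta(14/3, 18/5)
obs 5: x=0 → posterior Beta(14/3, 23/5)
obs 6: x=1 → posterior Beta(17/3, 23/5)

35/62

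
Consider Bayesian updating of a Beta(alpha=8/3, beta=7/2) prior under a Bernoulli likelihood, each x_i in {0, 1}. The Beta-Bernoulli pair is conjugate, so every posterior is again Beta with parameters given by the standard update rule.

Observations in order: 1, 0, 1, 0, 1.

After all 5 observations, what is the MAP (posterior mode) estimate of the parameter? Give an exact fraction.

28/55

obs 1: x=1 → posterior Beta(11/3, 7/2)
obs 2: x=0 → posterior Beta(11/3, 9/2)
obs 3: x=1 → posterior Beta(14/3, 9/2)
obs 4: x=0 → posterior Beta(14/3, 11/2)
obs 5: x=1 → posterior Beta(17/3, 11/2)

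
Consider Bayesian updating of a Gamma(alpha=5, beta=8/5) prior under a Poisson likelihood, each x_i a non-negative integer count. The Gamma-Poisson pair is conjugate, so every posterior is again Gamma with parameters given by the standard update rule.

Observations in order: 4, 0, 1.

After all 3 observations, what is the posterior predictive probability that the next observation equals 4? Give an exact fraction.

obs 1: x=4 → posterior Gamma(9, 13/5)
obs 2: x=0 → posterior Gamma(9, 18/5)
obs 3: x=1 → posterior Gamma(10, 23/5)

18512472198599396875/182059119829942534144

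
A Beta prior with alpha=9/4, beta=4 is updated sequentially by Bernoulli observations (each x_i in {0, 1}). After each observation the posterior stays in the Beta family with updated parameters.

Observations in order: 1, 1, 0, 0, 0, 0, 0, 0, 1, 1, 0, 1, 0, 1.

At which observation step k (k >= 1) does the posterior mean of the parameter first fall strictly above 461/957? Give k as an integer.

obs 1: x=1 → posterior Beta(13/4, 4)
obs 2: x=1 → posterior Beta(17/4, 4)
obs 3: x=0 → posterior Beta(17/4, 5)
obs 4: x=0 → posterior Beta(17/4, 6)
obs 5: x=0 → posterior Beta(17/4, 7)
obs 6: x=0 → posterior Beta(17/4, 8)
obs 7: x=0 → posterior Beta(17/4, 9)
obs 8: x=0 → posterior Beta(17/4, 10)
obs 9: x=1 → posterior Beta(21/4, 10)
obs 10: x=1 → posterior Beta(25/4, 10)
obs 11: x=0 → posterior Beta(25/4, 11)
obs 12: x=1 → posterior Beta(29/4, 11)
obs 13: x=0 → posterior Beta(29/4, 12)
obs 14: x=1 → posterior Beta(33/4, 12)

k = 2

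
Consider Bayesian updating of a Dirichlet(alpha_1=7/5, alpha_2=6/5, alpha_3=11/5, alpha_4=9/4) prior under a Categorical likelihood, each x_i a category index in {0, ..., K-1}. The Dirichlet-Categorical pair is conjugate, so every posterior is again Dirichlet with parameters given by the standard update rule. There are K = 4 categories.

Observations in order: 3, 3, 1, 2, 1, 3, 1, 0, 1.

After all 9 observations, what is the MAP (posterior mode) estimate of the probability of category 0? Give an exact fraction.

28/241

obs 1: x=3 → posterior Dirichlet(7/5, 6/5, 11/5, 13/4)
obs 2: x=3 → posterior Dirichlet(7/5, 6/5, 11/5, 17/4)
obs 3: x=1 → posterior Dirichlet(7/5, 11/5, 11/5, 17/4)
obs 4: x=2 → posterior Dirichlet(7/5, 11/5, 16/5, 17/4)
obs 5: x=1 → posterior Dirichlet(7/5, 16/5, 16/5, 17/4)
obs 6: x=3 → posterior Dirichlet(7/5, 16/5, 16/5, 21/4)
obs 7: x=1 → posterior Dirichlet(7/5, 21/5, 16/5, 21/4)
obs 8: x=0 → posterior Dirichlet(12/5, 21/5, 16/5, 21/4)
obs 9: x=1 → posterior Dirichlet(12/5, 26/5, 16/5, 21/4)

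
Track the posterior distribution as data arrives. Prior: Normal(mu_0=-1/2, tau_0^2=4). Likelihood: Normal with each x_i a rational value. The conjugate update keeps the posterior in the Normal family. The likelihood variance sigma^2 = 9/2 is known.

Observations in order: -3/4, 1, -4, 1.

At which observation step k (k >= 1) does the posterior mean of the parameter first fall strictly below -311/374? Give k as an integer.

obs 1: x=-3/4 → posterior Normal(-21/34, 36/17)
obs 2: x=1 → posterior Normal(-1/10, 36/25)
obs 3: x=-4 → posterior Normal(-23/22, 12/11)
obs 4: x=1 → posterior Normal(-53/82, 36/41)

k = 3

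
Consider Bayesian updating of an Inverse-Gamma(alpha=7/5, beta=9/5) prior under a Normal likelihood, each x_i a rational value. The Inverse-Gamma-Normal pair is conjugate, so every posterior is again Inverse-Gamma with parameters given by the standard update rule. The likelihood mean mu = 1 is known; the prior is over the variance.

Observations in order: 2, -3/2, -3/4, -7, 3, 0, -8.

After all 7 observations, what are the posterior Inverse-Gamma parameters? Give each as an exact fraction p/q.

obs 1: x=2 → posterior Inverse-Gamma(19/10, 23/10)
obs 2: x=-3/2 → posterior Inverse-Gamma(12/5, 217/40)
obs 3: x=-3/4 → posterior Inverse-Gamma(29/10, 1113/160)
obs 4: x=-7 → posterior Inverse-Gamma(17/5, 6233/160)
obs 5: x=3 → posterior Inverse-Gamma(39/10, 6553/160)
obs 6: x=0 → posterior Inverse-Gamma(22/5, 6633/160)
obs 7: x=-8 → posterior Inverse-Gamma(49/10, 13113/160)

alpha=49/10, beta=13113/160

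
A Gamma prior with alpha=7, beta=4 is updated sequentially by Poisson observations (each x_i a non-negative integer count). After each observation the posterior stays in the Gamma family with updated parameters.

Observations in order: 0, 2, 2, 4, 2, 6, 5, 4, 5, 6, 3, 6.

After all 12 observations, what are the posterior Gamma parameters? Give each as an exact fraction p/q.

alpha=52, beta=16

obs 1: x=0 → posterior Gamma(7, 5)
obs 2: x=2 → posterior Gamma(9, 6)
obs 3: x=2 → posterior Gamma(11, 7)
obs 4: x=4 → posterior Gamma(15, 8)
obs 5: x=2 → posterior Gamma(17, 9)
obs 6: x=6 → posterior Gamma(23, 10)
obs 7: x=5 → posterior Gamma(28, 11)
obs 8: x=4 → posterior Gamma(32, 12)
obs 9: x=5 → posterior Gamma(37, 13)
obs 10: x=6 → posterior Gamma(43, 14)
obs 11: x=3 → posterior Gamma(46, 15)
obs 12: x=6 → posterior Gamma(52, 16)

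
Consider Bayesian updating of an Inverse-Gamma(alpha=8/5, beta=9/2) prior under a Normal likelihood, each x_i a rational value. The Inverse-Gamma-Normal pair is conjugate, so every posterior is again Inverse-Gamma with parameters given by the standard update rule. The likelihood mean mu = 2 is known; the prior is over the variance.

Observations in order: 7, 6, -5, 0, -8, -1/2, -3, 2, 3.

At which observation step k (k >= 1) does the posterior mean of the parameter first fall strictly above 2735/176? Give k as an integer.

k = 2

obs 1: x=7 → posterior Inverse-Gamma(21/10, 17)
obs 2: x=6 → posterior Inverse-Gamma(13/5, 25)
obs 3: x=-5 → posterior Inverse-Gamma(31/10, 99/2)
obs 4: x=0 → posterior Inverse-Gamma(18/5, 103/2)
obs 5: x=-8 → posterior Inverse-Gamma(41/10, 203/2)
obs 6: x=-1/2 → posterior Inverse-Gamma(23/5, 837/8)
obs 7: x=-3 → posterior Inverse-Gamma(51/10, 937/8)
obs 8: x=2 → posterior Inverse-Gamma(28/5, 937/8)
obs 9: x=3 → posterior Inverse-Gamma(61/10, 941/8)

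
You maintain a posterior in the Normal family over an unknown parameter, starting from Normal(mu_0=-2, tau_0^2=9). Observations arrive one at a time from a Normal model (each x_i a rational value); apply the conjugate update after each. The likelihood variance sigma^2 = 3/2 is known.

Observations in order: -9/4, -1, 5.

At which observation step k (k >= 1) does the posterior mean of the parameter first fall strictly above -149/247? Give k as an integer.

k = 3

obs 1: x=-9/4 → posterior Normal(-31/14, 9/7)
obs 2: x=-1 → posterior Normal(-43/26, 9/13)
obs 3: x=5 → posterior Normal(17/38, 9/19)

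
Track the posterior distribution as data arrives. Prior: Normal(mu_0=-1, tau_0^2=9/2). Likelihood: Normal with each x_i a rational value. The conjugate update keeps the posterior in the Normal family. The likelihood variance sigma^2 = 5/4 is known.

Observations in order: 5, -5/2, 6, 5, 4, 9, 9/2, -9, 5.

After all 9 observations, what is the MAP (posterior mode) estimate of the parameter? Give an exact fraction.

481/167

obs 1: x=5 → posterior Normal(85/23, 45/46)
obs 2: x=-5/2 → posterior Normal(40/41, 45/82)
obs 3: x=6 → posterior Normal(148/59, 45/118)
obs 4: x=5 → posterior Normal(34/11, 45/154)
obs 5: x=4 → posterior Normal(62/19, 9/38)
obs 6: x=9 → posterior Normal(472/113, 45/226)
obs 7: x=9/2 → posterior Normal(553/131, 45/262)
obs 8: x=-9 → posterior Normal(391/149, 45/298)
obs 9: x=5 → posterior Normal(481/167, 45/334)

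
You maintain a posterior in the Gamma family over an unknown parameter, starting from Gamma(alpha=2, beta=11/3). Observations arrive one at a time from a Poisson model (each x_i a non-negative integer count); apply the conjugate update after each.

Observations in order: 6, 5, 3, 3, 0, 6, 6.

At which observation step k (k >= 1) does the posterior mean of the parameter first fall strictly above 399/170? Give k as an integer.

obs 1: x=6 → posterior Gamma(8, 14/3)
obs 2: x=5 → posterior Gamma(13, 17/3)
obs 3: x=3 → posterior Gamma(16, 20/3)
obs 4: x=3 → posterior Gamma(19, 23/3)
obs 5: x=0 → posterior Gamma(19, 26/3)
obs 6: x=6 → posterior Gamma(25, 29/3)
obs 7: x=6 → posterior Gamma(31, 32/3)

k = 3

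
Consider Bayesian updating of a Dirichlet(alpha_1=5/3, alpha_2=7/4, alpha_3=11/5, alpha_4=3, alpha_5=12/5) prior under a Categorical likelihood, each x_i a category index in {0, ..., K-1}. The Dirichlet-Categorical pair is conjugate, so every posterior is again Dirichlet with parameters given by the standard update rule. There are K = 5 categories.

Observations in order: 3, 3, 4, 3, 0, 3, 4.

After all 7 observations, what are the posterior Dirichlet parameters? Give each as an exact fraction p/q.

obs 1: x=3 → posterior Dirichlet(5/3, 7/4, 11/5, 4, 12/5)
obs 2: x=3 → posterior Dirichlet(5/3, 7/4, 11/5, 5, 12/5)
obs 3: x=4 → posterior Dirichlet(5/3, 7/4, 11/5, 5, 17/5)
obs 4: x=3 → posterior Dirichlet(5/3, 7/4, 11/5, 6, 17/5)
obs 5: x=0 → posterior Dirichlet(8/3, 7/4, 11/5, 6, 17/5)
obs 6: x=3 → posterior Dirichlet(8/3, 7/4, 11/5, 7, 17/5)
obs 7: x=4 → posterior Dirichlet(8/3, 7/4, 11/5, 7, 22/5)

alpha_1=8/3, alpha_2=7/4, alpha_3=11/5, alpha_4=7, alpha_5=22/5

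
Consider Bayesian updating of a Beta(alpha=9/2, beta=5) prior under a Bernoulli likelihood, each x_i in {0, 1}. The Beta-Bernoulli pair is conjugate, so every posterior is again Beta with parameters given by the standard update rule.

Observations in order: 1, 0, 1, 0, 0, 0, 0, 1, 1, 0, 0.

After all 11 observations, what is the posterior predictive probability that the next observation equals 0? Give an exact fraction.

24/41

obs 1: x=1 → posterior Beta(11/2, 5)
obs 2: x=0 → posterior Beta(11/2, 6)
obs 3: x=1 → posterior Beta(13/2, 6)
obs 4: x=0 → posterior Beta(13/2, 7)
obs 5: x=0 → posterior Beta(13/2, 8)
obs 6: x=0 → posterior Beta(13/2, 9)
obs 7: x=0 → posterior Beta(13/2, 10)
obs 8: x=1 → posterior Beta(15/2, 10)
obs 9: x=1 → posterior Beta(17/2, 10)
obs 10: x=0 → posterior Beta(17/2, 11)
obs 11: x=0 → posterior Beta(17/2, 12)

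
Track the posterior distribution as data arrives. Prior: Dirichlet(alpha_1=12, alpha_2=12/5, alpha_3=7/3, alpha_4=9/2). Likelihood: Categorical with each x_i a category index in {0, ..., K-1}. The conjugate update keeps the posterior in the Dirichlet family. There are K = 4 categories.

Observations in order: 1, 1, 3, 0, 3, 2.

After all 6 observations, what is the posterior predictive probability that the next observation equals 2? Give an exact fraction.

obs 1: x=1 → posterior Dirichlet(12, 17/5, 7/3, 9/2)
obs 2: x=1 → posterior Dirichlet(12, 22/5, 7/3, 9/2)
obs 3: x=3 → posterior Dirichlet(12, 22/5, 7/3, 11/2)
obs 4: x=0 → posterior Dirichlet(13, 22/5, 7/3, 11/2)
obs 5: x=3 → posterior Dirichlet(13, 22/5, 7/3, 13/2)
obs 6: x=2 → posterior Dirichlet(13, 22/5, 10/3, 13/2)

100/817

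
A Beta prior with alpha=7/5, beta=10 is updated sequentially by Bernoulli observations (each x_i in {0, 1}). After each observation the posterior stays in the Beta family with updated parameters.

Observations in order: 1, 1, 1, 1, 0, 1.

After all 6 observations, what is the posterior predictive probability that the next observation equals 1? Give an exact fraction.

32/87

obs 1: x=1 → posterior Beta(12/5, 10)
obs 2: x=1 → posterior Beta(17/5, 10)
obs 3: x=1 → posterior Beta(22/5, 10)
obs 4: x=1 → posterior Beta(27/5, 10)
obs 5: x=0 → posterior Beta(27/5, 11)
obs 6: x=1 → posterior Beta(32/5, 11)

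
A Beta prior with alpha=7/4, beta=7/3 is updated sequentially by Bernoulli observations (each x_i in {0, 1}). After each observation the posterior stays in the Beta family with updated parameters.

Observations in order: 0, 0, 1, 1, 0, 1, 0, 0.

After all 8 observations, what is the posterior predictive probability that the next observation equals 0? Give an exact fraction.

obs 1: x=0 → posterior Beta(7/4, 10/3)
obs 2: x=0 → posterior Beta(7/4, 13/3)
obs 3: x=1 → posterior Beta(11/4, 13/3)
obs 4: x=1 → posterior Beta(15/4, 13/3)
obs 5: x=0 → posterior Beta(15/4, 16/3)
obs 6: x=1 → posterior Beta(19/4, 16/3)
obs 7: x=0 → posterior Beta(19/4, 19/3)
obs 8: x=0 → posterior Beta(19/4, 22/3)

88/145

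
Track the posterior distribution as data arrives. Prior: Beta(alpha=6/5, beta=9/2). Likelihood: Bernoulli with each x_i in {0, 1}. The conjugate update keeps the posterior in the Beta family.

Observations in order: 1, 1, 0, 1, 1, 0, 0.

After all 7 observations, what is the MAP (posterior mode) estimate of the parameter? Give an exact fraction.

obs 1: x=1 → posterior Beta(11/5, 9/2)
obs 2: x=1 → posterior Beta(16/5, 9/2)
obs 3: x=0 → posterior Beta(16/5, 11/2)
obs 4: x=1 → posterior Beta(21/5, 11/2)
obs 5: x=1 → posterior Beta(26/5, 11/2)
obs 6: x=0 → posterior Beta(26/5, 13/2)
obs 7: x=0 → posterior Beta(26/5, 15/2)

42/107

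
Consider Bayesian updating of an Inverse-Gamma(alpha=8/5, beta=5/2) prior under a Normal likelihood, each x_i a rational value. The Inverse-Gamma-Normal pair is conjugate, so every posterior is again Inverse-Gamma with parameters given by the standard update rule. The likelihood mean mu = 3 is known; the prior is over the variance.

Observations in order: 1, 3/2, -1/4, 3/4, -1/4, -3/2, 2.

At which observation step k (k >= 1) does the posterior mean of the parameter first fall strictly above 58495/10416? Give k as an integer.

obs 1: x=1 → posterior Inverse-Gamma(21/10, 9/2)
obs 2: x=3/2 → posterior Inverse-Gamma(13/5, 45/8)
obs 3: x=-1/4 → posterior Inverse-Gamma(31/10, 349/32)
obs 4: x=3/4 → posterior Inverse-Gamma(18/5, 215/16)
obs 5: x=-1/4 → posterior Inverse-Gamma(41/10, 599/32)
obs 6: x=-3/2 → posterior Inverse-Gamma(23/5, 923/32)
obs 7: x=2 → posterior Inverse-Gamma(51/10, 939/32)

k = 5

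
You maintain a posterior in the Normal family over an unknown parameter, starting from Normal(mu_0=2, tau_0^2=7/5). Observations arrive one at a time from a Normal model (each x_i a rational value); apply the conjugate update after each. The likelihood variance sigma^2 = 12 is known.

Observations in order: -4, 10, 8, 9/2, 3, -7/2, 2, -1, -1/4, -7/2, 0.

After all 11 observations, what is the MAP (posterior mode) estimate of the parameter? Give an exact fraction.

obs 1: x=-4 → posterior Normal(92/67, 84/67)
obs 2: x=10 → posterior Normal(81/37, 42/37)
obs 3: x=8 → posterior Normal(218/81, 28/27)
obs 4: x=9/2 → posterior Normal(499/176, 21/22)
obs 5: x=3 → posterior Normal(541/190, 84/95)
obs 6: x=-7/2 → posterior Normal(41/17, 14/17)
obs 7: x=2 → posterior Normal(260/109, 84/109)
obs 8: x=-1 → posterior Normal(253/116, 21/29)
obs 9: x=-1/4 → posterior Normal(335/164, 28/41)
obs 10: x=-7/2 → posterior Normal(907/520, 42/65)
obs 11: x=0 → posterior Normal(907/548, 84/137)

907/548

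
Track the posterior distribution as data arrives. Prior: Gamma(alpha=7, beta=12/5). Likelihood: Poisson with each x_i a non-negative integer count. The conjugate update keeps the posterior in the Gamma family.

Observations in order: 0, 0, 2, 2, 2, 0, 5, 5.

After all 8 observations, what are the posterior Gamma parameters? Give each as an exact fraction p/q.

obs 1: x=0 → posterior Gamma(7, 17/5)
obs 2: x=0 → posterior Gamma(7, 22/5)
obs 3: x=2 → posterior Gamma(9, 27/5)
obs 4: x=2 → posterior Gamma(11, 32/5)
obs 5: x=2 → posterior Gamma(13, 37/5)
obs 6: x=0 → posterior Gamma(13, 42/5)
obs 7: x=5 → posterior Gamma(18, 47/5)
obs 8: x=5 → posterior Gamma(23, 52/5)

alpha=23, beta=52/5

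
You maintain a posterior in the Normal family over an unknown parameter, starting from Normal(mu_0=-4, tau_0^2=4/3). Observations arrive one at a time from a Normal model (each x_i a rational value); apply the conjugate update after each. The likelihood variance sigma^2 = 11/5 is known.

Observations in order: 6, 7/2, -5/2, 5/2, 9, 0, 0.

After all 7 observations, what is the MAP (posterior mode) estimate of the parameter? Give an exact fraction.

obs 1: x=6 → posterior Normal(-12/53, 44/53)
obs 2: x=7/2 → posterior Normal(58/73, 44/73)
obs 3: x=-5/2 → posterior Normal(8/93, 44/93)
obs 4: x=5/2 → posterior Normal(58/113, 44/113)
obs 5: x=9 → posterior Normal(34/19, 44/133)
obs 6: x=0 → posterior Normal(14/9, 44/153)
obs 7: x=0 → posterior Normal(238/173, 44/173)

238/173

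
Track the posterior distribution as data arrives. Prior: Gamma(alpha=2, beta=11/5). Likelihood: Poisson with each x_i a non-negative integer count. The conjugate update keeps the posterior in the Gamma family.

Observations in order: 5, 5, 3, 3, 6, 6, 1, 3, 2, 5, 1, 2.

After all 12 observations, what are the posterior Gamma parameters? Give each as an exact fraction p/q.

obs 1: x=5 → posterior Gamma(7, 16/5)
obs 2: x=5 → posterior Gamma(12, 21/5)
obs 3: x=3 → posterior Gamma(15, 26/5)
obs 4: x=3 → posterior Gamma(18, 31/5)
obs 5: x=6 → posterior Gamma(24, 36/5)
obs 6: x=6 → posterior Gamma(30, 41/5)
obs 7: x=1 → posterior Gamma(31, 46/5)
obs 8: x=3 → posterior Gamma(34, 51/5)
obs 9: x=2 → posterior Gamma(36, 56/5)
obs 10: x=5 → posterior Gamma(41, 61/5)
obs 11: x=1 → posterior Gamma(42, 66/5)
obs 12: x=2 → posterior Gamma(44, 71/5)

alpha=44, beta=71/5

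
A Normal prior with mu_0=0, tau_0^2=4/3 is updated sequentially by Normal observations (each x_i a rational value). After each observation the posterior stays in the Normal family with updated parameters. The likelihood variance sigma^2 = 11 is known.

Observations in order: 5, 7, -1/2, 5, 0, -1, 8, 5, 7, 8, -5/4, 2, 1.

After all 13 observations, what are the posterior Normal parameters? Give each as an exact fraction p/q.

mu_0=181/85, tau_0^2=44/85

obs 1: x=5 → posterior Normal(20/37, 44/37)
obs 2: x=7 → posterior Normal(48/41, 44/41)
obs 3: x=-1/2 → posterior Normal(46/45, 44/45)
obs 4: x=5 → posterior Normal(66/49, 44/49)
obs 5: x=0 → posterior Normal(66/53, 44/53)
obs 6: x=-1 → posterior Normal(62/57, 44/57)
obs 7: x=8 → posterior Normal(94/61, 44/61)
obs 8: x=5 → posterior Normal(114/65, 44/65)
obs 9: x=7 → posterior Normal(142/69, 44/69)
obs 10: x=8 → posterior Normal(174/73, 44/73)
obs 11: x=-5/4 → posterior Normal(169/77, 4/7)
obs 12: x=2 → posterior Normal(59/27, 44/81)
obs 13: x=1 → posterior Normal(181/85, 44/85)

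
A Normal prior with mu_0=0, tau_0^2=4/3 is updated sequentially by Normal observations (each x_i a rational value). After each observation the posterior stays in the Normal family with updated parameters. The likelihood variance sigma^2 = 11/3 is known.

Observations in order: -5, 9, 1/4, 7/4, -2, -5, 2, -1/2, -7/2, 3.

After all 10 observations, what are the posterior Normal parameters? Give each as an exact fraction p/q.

obs 1: x=-5 → posterior Normal(-4/3, 44/45)
obs 2: x=9 → posterior Normal(16/19, 44/57)
obs 3: x=1/4 → posterior Normal(17/23, 44/69)
obs 4: x=7/4 → posterior Normal(8/9, 44/81)
obs 5: x=-2 → posterior Normal(16/31, 44/93)
obs 6: x=-5 → posterior Normal(-4/35, 44/105)
obs 7: x=2 → posterior Normal(4/39, 44/117)
obs 8: x=-1/2 → posterior Normal(2/43, 44/129)
obs 9: x=-7/2 → posterior Normal(-12/47, 44/141)
obs 10: x=3 → posterior Normal(0, 44/153)

mu_0=0, tau_0^2=44/153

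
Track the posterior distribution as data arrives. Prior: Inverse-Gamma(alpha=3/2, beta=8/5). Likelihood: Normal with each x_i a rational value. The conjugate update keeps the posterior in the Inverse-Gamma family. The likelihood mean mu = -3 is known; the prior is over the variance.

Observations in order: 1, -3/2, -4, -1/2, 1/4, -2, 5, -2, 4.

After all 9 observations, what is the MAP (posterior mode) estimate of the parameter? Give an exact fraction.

obs 1: x=1 → posterior Inverse-Gamma(2, 48/5)
obs 2: x=-3/2 → posterior Inverse-Gamma(5/2, 429/40)
obs 3: x=-4 → posterior Inverse-Gamma(3, 449/40)
obs 4: x=-1/2 → posterior Inverse-Gamma(7/2, 287/20)
obs 5: x=1/4 → posterior Inverse-Gamma(4, 3141/160)
obs 6: x=-2 → posterior Inverse-Gamma(9/2, 3221/160)
obs 7: x=5 → posterior Inverse-Gamma(5, 8341/160)
obs 8: x=-2 → posterior Inverse-Gamma(11/2, 8421/160)
obs 9: x=4 → posterior Inverse-Gamma(6, 12341/160)

1763/160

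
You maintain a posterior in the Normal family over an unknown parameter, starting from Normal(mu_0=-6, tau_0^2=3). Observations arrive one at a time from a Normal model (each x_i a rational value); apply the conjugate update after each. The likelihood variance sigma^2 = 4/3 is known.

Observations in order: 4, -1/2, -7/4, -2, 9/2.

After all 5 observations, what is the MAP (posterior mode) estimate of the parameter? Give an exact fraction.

obs 1: x=4 → posterior Normal(12/13, 12/13)
obs 2: x=-1/2 → posterior Normal(15/44, 6/11)
obs 3: x=-7/4 → posterior Normal(-33/124, 12/31)
obs 4: x=-2 → posterior Normal(-21/32, 3/10)
obs 5: x=9/2 → posterior Normal(57/196, 12/49)

57/196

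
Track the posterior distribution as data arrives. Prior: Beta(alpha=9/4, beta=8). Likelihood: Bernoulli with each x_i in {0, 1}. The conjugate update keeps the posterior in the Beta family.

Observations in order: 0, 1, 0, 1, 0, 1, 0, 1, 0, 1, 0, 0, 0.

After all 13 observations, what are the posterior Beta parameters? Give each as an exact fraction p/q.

alpha=29/4, beta=16

obs 1: x=0 → posterior Beta(9/4, 9)
obs 2: x=1 → posterior Beta(13/4, 9)
obs 3: x=0 → posterior Beta(13/4, 10)
obs 4: x=1 → posterior Beta(17/4, 10)
obs 5: x=0 → posterior Beta(17/4, 11)
obs 6: x=1 → posterior Beta(21/4, 11)
obs 7: x=0 → posterior Beta(21/4, 12)
obs 8: x=1 → posterior Beta(25/4, 12)
obs 9: x=0 → posterior Beta(25/4, 13)
obs 10: x=1 → posterior Beta(29/4, 13)
obs 11: x=0 → posterior Beta(29/4, 14)
obs 12: x=0 → posterior Beta(29/4, 15)
obs 13: x=0 → posterior Beta(29/4, 16)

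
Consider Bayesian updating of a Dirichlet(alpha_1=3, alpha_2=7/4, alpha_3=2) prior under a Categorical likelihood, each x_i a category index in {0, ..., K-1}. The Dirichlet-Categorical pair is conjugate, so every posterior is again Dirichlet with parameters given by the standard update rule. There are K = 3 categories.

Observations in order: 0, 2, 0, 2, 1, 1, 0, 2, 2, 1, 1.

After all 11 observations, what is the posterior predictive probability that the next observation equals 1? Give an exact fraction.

23/71

obs 1: x=0 → posterior Dirichlet(4, 7/4, 2)
obs 2: x=2 → posterior Dirichlet(4, 7/4, 3)
obs 3: x=0 → posterior Dirichlet(5, 7/4, 3)
obs 4: x=2 → posterior Dirichlet(5, 7/4, 4)
obs 5: x=1 → posterior Dirichlet(5, 11/4, 4)
obs 6: x=1 → posterior Dirichlet(5, 15/4, 4)
obs 7: x=0 → posterior Dirichlet(6, 15/4, 4)
obs 8: x=2 → posterior Dirichlet(6, 15/4, 5)
obs 9: x=2 → posterior Dirichlet(6, 15/4, 6)
obs 10: x=1 → posterior Dirichlet(6, 19/4, 6)
obs 11: x=1 → posterior Dirichlet(6, 23/4, 6)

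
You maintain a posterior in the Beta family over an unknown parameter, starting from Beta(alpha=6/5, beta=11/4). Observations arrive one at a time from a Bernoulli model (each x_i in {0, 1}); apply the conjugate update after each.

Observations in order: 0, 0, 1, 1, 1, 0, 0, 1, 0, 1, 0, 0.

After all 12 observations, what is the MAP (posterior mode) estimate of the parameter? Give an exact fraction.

104/279

obs 1: x=0 → posterior Beta(6/5, 15/4)
obs 2: x=0 → posterior Beta(6/5, 19/4)
obs 3: x=1 → posterior Beta(11/5, 19/4)
obs 4: x=1 → posterior Beta(16/5, 19/4)
obs 5: x=1 → posterior Beta(21/5, 19/4)
obs 6: x=0 → posterior Beta(21/5, 23/4)
obs 7: x=0 → posterior Beta(21/5, 27/4)
obs 8: x=1 → posterior Beta(26/5, 27/4)
obs 9: x=0 → posterior Beta(26/5, 31/4)
obs 10: x=1 → posterior Beta(31/5, 31/4)
obs 11: x=0 → posterior Beta(31/5, 35/4)
obs 12: x=0 → posterior Beta(31/5, 39/4)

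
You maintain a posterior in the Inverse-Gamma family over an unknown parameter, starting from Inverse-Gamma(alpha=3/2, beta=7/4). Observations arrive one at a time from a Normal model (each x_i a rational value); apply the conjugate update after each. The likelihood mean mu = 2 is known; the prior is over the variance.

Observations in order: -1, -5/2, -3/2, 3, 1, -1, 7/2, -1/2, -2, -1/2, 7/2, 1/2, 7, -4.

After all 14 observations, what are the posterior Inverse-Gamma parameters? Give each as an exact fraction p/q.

alpha=17/2, beta=609/8

obs 1: x=-1 → posterior Inverse-Gamma(2, 25/4)
obs 2: x=-5/2 → posterior Inverse-Gamma(5/2, 131/8)
obs 3: x=-3/2 → posterior Inverse-Gamma(3, 45/2)
obs 4: x=3 → posterior Inverse-Gamma(7/2, 23)
obs 5: x=1 → posterior Inverse-Gamma(4, 47/2)
obs 6: x=-1 → posterior Inverse-Gamma(9/2, 28)
obs 7: x=7/2 → posterior Inverse-Gamma(5, 233/8)
obs 8: x=-1/2 → posterior Inverse-Gamma(11/2, 129/4)
obs 9: x=-2 → posterior Inverse-Gamma(6, 161/4)
obs 10: x=-1/2 → posterior Inverse-Gamma(13/2, 347/8)
obs 11: x=7/2 → posterior Inverse-Gamma(7, 89/2)
obs 12: x=1/2 → posterior Inverse-Gamma(15/2, 365/8)
obs 13: x=7 → posterior Inverse-Gamma(8, 465/8)
obs 14: x=-4 → posterior Inverse-Gamma(17/2, 609/8)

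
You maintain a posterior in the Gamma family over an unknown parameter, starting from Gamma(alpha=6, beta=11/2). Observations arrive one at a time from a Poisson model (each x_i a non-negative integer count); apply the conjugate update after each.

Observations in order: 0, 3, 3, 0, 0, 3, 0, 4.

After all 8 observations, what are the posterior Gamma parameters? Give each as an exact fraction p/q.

alpha=19, beta=27/2

obs 1: x=0 → posterior Gamma(6, 13/2)
obs 2: x=3 → posterior Gamma(9, 15/2)
obs 3: x=3 → posterior Gamma(12, 17/2)
obs 4: x=0 → posterior Gamma(12, 19/2)
obs 5: x=0 → posterior Gamma(12, 21/2)
obs 6: x=3 → posterior Gamma(15, 23/2)
obs 7: x=0 → posterior Gamma(15, 25/2)
obs 8: x=4 → posterior Gamma(19, 27/2)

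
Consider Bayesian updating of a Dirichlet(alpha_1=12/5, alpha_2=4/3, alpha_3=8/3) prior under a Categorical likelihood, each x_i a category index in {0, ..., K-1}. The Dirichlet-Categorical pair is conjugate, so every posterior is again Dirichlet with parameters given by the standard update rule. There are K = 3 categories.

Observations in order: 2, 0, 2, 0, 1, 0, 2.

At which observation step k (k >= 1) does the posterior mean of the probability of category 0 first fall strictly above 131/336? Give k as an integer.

obs 1: x=2 → posterior Dirichlet(12/5, 4/3, 11/3)
obs 2: x=0 → posterior Dirichlet(17/5, 4/3, 11/3)
obs 3: x=2 → posterior Dirichlet(17/5, 4/3, 14/3)
obs 4: x=0 → posterior Dirichlet(22/5, 4/3, 14/3)
obs 5: x=1 → posterior Dirichlet(22/5, 7/3, 14/3)
obs 6: x=0 → posterior Dirichlet(27/5, 7/3, 14/3)
obs 7: x=2 → posterior Dirichlet(27/5, 7/3, 17/3)

k = 2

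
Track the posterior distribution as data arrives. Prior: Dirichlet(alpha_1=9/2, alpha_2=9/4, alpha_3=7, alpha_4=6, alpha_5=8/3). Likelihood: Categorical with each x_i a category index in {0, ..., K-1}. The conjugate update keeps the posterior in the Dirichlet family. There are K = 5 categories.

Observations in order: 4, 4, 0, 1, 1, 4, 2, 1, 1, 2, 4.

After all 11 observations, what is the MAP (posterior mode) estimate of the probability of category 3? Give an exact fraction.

obs 1: x=4 → posterior Dirichlet(9/2, 9/4, 7, 6, 11/3)
obs 2: x=4 → posterior Dirichlet(9/2, 9/4, 7, 6, 14/3)
obs 3: x=0 → posterior Dirichlet(11/2, 9/4, 7, 6, 14/3)
obs 4: x=1 → posterior Dirichlet(11/2, 13/4, 7, 6, 14/3)
obs 5: x=1 → posterior Dirichlet(11/2, 17/4, 7, 6, 14/3)
obs 6: x=4 → posterior Dirichlet(11/2, 17/4, 7, 6, 17/3)
obs 7: x=2 → posterior Dirichlet(11/2, 17/4, 8, 6, 17/3)
obs 8: x=1 → posterior Dirichlet(11/2, 21/4, 8, 6, 17/3)
obs 9: x=1 → posterior Dirichlet(11/2, 25/4, 8, 6, 17/3)
obs 10: x=2 → posterior Dirichlet(11/2, 25/4, 9, 6, 17/3)
obs 11: x=4 → posterior Dirichlet(11/2, 25/4, 9, 6, 20/3)

60/341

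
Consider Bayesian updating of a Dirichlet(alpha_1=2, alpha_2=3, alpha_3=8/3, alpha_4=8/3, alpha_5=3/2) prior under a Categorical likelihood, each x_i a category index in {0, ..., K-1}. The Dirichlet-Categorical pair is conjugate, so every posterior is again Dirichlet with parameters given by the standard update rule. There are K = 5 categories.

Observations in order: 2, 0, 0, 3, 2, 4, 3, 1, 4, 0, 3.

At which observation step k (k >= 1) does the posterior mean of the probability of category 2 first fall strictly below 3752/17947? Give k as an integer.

k = 11

obs 1: x=2 → posterior Dirichlet(2, 3, 11/3, 8/3, 3/2)
obs 2: x=0 → posterior Dirichlet(3, 3, 11/3, 8/3, 3/2)
obs 3: x=0 → posterior Dirichlet(4, 3, 11/3, 8/3, 3/2)
obs 4: x=3 → posterior Dirichlet(4, 3, 11/3, 11/3, 3/2)
obs 5: x=2 → posterior Dirichlet(4, 3, 14/3, 11/3, 3/2)
obs 6: x=4 → posterior Dirichlet(4, 3, 14/3, 11/3, 5/2)
obs 7: x=3 → posterior Dirichlet(4, 3, 14/3, 14/3, 5/2)
obs 8: x=1 → posterior Dirichlet(4, 4, 14/3, 14/3, 5/2)
obs 9: x=4 → posterior Dirichlet(4, 4, 14/3, 14/3, 7/2)
obs 10: x=0 → posterior Dirichlet(5, 4, 14/3, 14/3, 7/2)
obs 11: x=3 → posterior Dirichlet(5, 4, 14/3, 17/3, 7/2)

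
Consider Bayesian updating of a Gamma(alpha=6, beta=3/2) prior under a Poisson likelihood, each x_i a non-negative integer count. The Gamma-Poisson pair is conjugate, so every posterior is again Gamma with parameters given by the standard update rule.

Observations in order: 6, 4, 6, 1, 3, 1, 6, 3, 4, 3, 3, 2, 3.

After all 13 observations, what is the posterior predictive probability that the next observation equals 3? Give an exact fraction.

obs 1: x=6 → posterior Gamma(12, 5/2)
obs 2: x=4 → posterior Gamma(16, 7/2)
obs 3: x=6 → posterior Gamma(22, 9/2)
obs 4: x=1 → posterior Gamma(23, 11/2)
obs 5: x=3 → posterior Gamma(26, 13/2)
obs 6: x=1 → posterior Gamma(27, 15/2)
obs 7: x=6 → posterior Gamma(33, 17/2)
obs 8: x=3 → posterior Gamma(36, 19/2)
obs 9: x=4 → posterior Gamma(40, 21/2)
obs 10: x=3 → posterior Gamma(43, 23/2)
obs 11: x=3 → posterior Gamma(46, 25/2)
obs 12: x=2 → posterior Gamma(48, 27/2)
obs 13: x=3 → posterior Gamma(51, 29/2)

71628526762110447843800787054439985435289385989948742689938604293321455861066832/341610701384708089761613804056805858432733249813267074598256780043224055312307521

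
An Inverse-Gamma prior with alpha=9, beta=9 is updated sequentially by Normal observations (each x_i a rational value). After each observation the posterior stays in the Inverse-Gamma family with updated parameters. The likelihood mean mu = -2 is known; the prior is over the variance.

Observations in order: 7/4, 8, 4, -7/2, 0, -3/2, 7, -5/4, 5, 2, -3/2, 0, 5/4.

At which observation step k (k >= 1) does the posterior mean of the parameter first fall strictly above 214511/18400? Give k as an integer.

obs 1: x=7/4 → posterior Inverse-Gamma(19/2, 513/32)
obs 2: x=8 → posterior Inverse-Gamma(10, 2113/32)
obs 3: x=4 → posterior Inverse-Gamma(21/2, 2689/32)
obs 4: x=-7/2 → posterior Inverse-Gamma(11, 2725/32)
obs 5: x=0 → posterior Inverse-Gamma(23/2, 2789/32)
obs 6: x=-3/2 → posterior Inverse-Gamma(12, 2793/32)
obs 7: x=7 → posterior Inverse-Gamma(25/2, 4089/32)
obs 8: x=-5/4 → posterior Inverse-Gamma(13, 2049/16)
obs 9: x=5 → posterior Inverse-Gamma(27/2, 2441/16)
obs 10: x=2 → posterior Inverse-Gamma(14, 2569/16)
obs 11: x=-3/2 → posterior Inverse-Gamma(29/2, 2571/16)
obs 12: x=0 → posterior Inverse-Gamma(15, 2603/16)
obs 13: x=5/4 → posterior Inverse-Gamma(31/2, 5375/32)

k = 9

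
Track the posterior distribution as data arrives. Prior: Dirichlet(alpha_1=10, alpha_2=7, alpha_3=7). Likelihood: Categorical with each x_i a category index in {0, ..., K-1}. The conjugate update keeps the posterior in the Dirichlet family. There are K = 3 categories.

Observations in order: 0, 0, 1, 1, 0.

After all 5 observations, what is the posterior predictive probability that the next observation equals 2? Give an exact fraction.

7/29

obs 1: x=0 → posterior Dirichlet(11, 7, 7)
obs 2: x=0 → posterior Dirichlet(12, 7, 7)
obs 3: x=1 → posterior Dirichlet(12, 8, 7)
obs 4: x=1 → posterior Dirichlet(12, 9, 7)
obs 5: x=0 → posterior Dirichlet(13, 9, 7)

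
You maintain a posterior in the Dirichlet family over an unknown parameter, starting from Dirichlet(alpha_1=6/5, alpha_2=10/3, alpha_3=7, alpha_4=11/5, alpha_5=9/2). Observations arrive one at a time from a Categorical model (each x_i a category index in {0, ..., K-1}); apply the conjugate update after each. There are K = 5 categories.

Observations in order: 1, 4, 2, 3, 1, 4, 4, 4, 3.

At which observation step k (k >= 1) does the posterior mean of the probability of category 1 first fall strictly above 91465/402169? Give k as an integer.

k = 5

obs 1: x=1 → posterior Dirichlet(6/5, 13/3, 7, 11/5, 9/2)
obs 2: x=4 → posterior Dirichlet(6/5, 13/3, 7, 11/5, 11/2)
obs 3: x=2 → posterior Dirichlet(6/5, 13/3, 8, 11/5, 11/2)
obs 4: x=3 → posterior Dirichlet(6/5, 13/3, 8, 16/5, 11/2)
obs 5: x=1 → posterior Dirichlet(6/5, 16/3, 8, 16/5, 11/2)
obs 6: x=4 → posterior Dirichlet(6/5, 16/3, 8, 16/5, 13/2)
obs 7: x=4 → posterior Dirichlet(6/5, 16/3, 8, 16/5, 15/2)
obs 8: x=4 → posterior Dirichlet(6/5, 16/3, 8, 16/5, 17/2)
obs 9: x=3 → posterior Dirichlet(6/5, 16/3, 8, 21/5, 17/2)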